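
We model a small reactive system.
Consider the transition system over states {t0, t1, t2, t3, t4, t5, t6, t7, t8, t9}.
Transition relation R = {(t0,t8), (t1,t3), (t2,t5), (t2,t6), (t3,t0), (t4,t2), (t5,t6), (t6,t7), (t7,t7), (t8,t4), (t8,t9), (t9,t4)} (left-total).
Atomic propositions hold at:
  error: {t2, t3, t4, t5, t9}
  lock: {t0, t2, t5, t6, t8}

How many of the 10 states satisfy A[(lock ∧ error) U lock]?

Sat(lock ∧ error) = {t2, t5}
A[(lock ∧ error) U lock]: least fixpoint, start Z0 = Sat(lock) = {t0, t2, t5, t6, t8}, add states in Sat(lock ∧ error) with every successor in Z. Already a fixed point.
Sat(A[(lock ∧ error) U lock]) = {t0, t2, t5, t6, t8}
|Sat(A[(lock ∧ error) U lock])| = |{t0, t2, t5, t6, t8}| = 5.

5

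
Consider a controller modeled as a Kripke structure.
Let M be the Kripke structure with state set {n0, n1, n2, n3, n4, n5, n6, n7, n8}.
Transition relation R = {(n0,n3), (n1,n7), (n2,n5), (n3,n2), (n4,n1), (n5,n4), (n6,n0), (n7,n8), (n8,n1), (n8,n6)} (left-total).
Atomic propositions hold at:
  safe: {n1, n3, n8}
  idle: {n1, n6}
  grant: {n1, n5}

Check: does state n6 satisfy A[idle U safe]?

No

A[idle U safe]: least fixpoint, start Z0 = Sat(safe) = {n1, n3, n8}, add states in Sat(idle) with every successor in Z. Already a fixed point.
Sat(A[idle U safe]) = {n1, n3, n8}
n6 ∉ Sat(A[idle U safe]) = {n1, n3, n8}, so the formula does not hold at n6.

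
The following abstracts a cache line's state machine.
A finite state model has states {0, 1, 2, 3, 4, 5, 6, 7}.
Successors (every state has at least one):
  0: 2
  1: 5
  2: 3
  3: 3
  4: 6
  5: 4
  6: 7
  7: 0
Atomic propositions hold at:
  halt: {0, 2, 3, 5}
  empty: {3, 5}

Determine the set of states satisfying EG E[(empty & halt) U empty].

Sat(empty & halt) = {3, 5}
E[(empty & halt) U empty]: least fixpoint, start Z0 = Sat(empty) = {3, 5}, add states in Sat(empty & halt) with some successor in Z. Already a fixed point.
Sat(E[(empty & halt) U empty]) = {3, 5}
EG E[(empty & halt) U empty]: greatest fixpoint, start Z0 = {3, 5}, keep only states in Sat with some successor in Z. Z1 = {3}; fixed.
Sat(EG E[(empty & halt) U empty]) = {3}

{3}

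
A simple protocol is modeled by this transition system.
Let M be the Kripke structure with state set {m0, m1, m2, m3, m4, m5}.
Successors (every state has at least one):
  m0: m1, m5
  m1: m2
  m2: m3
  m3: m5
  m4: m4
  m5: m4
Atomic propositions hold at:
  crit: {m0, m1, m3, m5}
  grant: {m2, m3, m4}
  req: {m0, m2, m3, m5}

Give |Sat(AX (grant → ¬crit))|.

Sat(¬crit) = {m2, m4}
Sat(grant → ¬crit) = {m0, m1, m2, m4, m5}
Sat(AX (grant → ¬crit)) = {s : every successor in {m0, m1, m2, m4, m5}} = {m0, m1, m3, m4, m5}
|Sat(AX (grant → ¬crit))| = |{m0, m1, m3, m4, m5}| = 5.

5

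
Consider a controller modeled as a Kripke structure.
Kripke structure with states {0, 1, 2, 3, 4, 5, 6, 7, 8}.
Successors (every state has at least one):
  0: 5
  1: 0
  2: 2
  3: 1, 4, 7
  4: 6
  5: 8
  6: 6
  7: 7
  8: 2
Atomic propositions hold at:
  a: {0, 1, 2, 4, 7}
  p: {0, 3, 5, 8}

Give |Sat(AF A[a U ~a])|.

7

Sat(~a) = {3, 5, 6, 8}
A[a U ~a]: least fixpoint, start Z0 = Sat(~a) = {3, 5, 6, 8}, add states in Sat(a) with every successor in Z. Z1 = {0, 3, 4, 5, 6, 8}; Z2 = {0, 1, 3, 4, 5, 6, 8}; fixed.
Sat(A[a U ~a]) = {0, 1, 3, 4, 5, 6, 8}
AF A[a U ~a]: least fixpoint, start Z0 = {0, 1, 3, 4, 5, 6, 8}, add states with every successor in Z. Already a fixed point.
Sat(AF A[a U ~a]) = {0, 1, 3, 4, 5, 6, 8}
|Sat(AF A[a U ~a])| = |{0, 1, 3, 4, 5, 6, 8}| = 7.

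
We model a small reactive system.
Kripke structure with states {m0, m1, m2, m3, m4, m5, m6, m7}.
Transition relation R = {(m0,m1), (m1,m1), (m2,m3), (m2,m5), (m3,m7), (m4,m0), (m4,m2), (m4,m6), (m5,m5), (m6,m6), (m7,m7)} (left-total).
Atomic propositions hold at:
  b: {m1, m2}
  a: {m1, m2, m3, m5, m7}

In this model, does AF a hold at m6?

AF a: least fixpoint, start Z0 = {m1, m2, m3, m5, m7}, add states with every successor in Z. Z1 = {m0, m1, m2, m3, m5, m7}; fixed.
Sat(AF a) = {m0, m1, m2, m3, m5, m7}
m6 ∉ Sat(AF a) = {m0, m1, m2, m3, m5, m7}, so the formula does not hold at m6.

No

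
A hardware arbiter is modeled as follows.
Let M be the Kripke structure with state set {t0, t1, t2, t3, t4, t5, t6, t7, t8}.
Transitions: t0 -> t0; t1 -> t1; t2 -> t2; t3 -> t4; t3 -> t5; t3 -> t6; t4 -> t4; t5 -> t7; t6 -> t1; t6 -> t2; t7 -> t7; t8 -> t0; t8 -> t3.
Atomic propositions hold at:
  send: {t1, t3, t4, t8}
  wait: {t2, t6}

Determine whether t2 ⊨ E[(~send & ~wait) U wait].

Sat(~send) = {t0, t2, t5, t6, t7}
Sat(~wait) = {t0, t1, t3, t4, t5, t7, t8}
Sat(~send & ~wait) = {t0, t5, t7}
E[(~send & ~wait) U wait]: least fixpoint, start Z0 = Sat(wait) = {t2, t6}, add states in Sat(~send & ~wait) with some successor in Z. Already a fixed point.
Sat(E[(~send & ~wait) U wait]) = {t2, t6}
t2 ∈ Sat(E[(~send & ~wait) U wait]) = {t2, t6}, so the formula holds at t2.

Yes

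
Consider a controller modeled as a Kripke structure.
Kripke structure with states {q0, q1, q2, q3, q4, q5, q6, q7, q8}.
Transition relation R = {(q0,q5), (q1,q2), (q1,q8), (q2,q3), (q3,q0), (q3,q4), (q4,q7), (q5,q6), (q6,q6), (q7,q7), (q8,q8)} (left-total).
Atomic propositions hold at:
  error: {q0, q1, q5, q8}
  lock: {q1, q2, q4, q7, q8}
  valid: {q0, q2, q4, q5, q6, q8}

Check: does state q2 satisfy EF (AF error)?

AF error: least fixpoint, start Z0 = {q0, q1, q5, q8}, add states with every successor in Z. Already a fixed point.
Sat(AF error) = {q0, q1, q5, q8}
EF (AF error): least fixpoint, start Z0 = {q0, q1, q5, q8}, add states with some successor in Z. Z1 = {q0, q1, q3, q5, q8}; Z2 = {q0, q1, q2, q3, q5, q8}; fixed.
Sat(EF (AF error)) = {q0, q1, q2, q3, q5, q8}
q2 ∈ Sat(EF (AF error)) = {q0, q1, q2, q3, q5, q8}, so the formula holds at q2.

Yes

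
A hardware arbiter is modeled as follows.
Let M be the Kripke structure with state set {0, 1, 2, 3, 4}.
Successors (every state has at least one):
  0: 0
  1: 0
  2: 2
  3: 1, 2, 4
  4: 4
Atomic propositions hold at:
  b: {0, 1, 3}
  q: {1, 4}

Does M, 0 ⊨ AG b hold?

AG b: greatest fixpoint, start Z0 = {0, 1, 3}, keep only states in Sat with every successor in Z. Z1 = {0, 1}; fixed.
Sat(AG b) = {0, 1}
0 ∈ Sat(AG b) = {0, 1}, so the formula holds at 0.

Yes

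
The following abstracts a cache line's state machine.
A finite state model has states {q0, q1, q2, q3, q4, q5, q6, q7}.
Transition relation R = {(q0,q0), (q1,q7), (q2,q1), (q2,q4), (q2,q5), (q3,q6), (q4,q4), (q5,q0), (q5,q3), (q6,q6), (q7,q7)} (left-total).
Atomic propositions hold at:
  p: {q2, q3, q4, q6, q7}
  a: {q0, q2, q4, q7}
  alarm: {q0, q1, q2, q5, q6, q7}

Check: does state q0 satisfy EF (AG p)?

AG p: greatest fixpoint, start Z0 = {q2, q3, q4, q6, q7}, keep only states in Sat with every successor in Z. Z1 = {q3, q4, q6, q7}; fixed.
Sat(AG p) = {q3, q4, q6, q7}
EF (AG p): least fixpoint, start Z0 = {q3, q4, q6, q7}, add states with some successor in Z. Z1 = {q1, q2, q3, q4, q5, q6, q7}; fixed.
Sat(EF (AG p)) = {q1, q2, q3, q4, q5, q6, q7}
q0 ∉ Sat(EF (AG p)) = {q1, q2, q3, q4, q5, q6, q7}, so the formula does not hold at q0.

No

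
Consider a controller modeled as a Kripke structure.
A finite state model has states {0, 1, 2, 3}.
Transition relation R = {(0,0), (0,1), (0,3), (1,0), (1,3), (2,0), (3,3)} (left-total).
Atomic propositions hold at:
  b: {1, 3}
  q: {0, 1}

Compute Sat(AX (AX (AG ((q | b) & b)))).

{3}

Sat(q | b) = {0, 1, 3}
Sat((q | b) & b) = {1, 3}
AG ((q | b) & b): greatest fixpoint, start Z0 = {1, 3}, keep only states in Sat with every successor in Z. Z1 = {3}; fixed.
Sat(AG ((q | b) & b)) = {3}
Sat(AX (AG ((q | b) & b))) = {s : every successor in {3}} = {3}
Sat(AX (AX (AG ((q | b) & b)))) = {s : every successor in {3}} = {3}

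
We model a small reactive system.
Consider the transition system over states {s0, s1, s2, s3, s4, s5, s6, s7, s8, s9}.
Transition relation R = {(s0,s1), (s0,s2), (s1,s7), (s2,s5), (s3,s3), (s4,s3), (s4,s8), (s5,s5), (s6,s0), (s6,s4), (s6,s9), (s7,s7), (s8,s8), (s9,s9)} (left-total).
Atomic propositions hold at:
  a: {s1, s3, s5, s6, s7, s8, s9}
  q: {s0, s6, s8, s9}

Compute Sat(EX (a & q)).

{s4, s6, s8, s9}

Sat(a & q) = {s6, s8, s9}
Sat(EX (a & q)) = {s : some successor in {s6, s8, s9}} = {s4, s6, s8, s9}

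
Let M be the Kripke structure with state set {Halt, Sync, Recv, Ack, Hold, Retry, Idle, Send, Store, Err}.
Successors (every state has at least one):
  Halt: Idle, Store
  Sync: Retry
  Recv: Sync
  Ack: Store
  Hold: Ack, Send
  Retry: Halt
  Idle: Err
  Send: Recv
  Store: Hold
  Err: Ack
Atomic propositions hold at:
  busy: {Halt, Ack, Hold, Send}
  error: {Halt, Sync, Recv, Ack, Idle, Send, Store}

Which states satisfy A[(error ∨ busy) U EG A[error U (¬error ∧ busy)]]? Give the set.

Sat(error ∨ busy) = {Halt, Sync, Recv, Ack, Hold, Idle, Send, Store}
Sat(¬error) = {Hold, Retry, Err}
Sat(¬error ∧ busy) = {Hold}
A[error U (¬error ∧ busy)]: least fixpoint, start Z0 = Sat((¬error ∧ busy)) = {Hold}, add states in Sat(error) with every successor in Z. Z1 = {Hold, Store}; Z2 = {Ack, Hold, Store}; fixed.
Sat(A[error U (¬error ∧ busy)]) = {Ack, Hold, Store}
EG A[error U (¬error ∧ busy)]: greatest fixpoint, start Z0 = {Ack, Hold, Store}, keep only states in Sat with some successor in Z. Already a fixed point.
Sat(EG A[error U (¬error ∧ busy)]) = {Ack, Hold, Store}
A[(error ∨ busy) U EG A[error U (¬error ∧ busy)]]: least fixpoint, start Z0 = Sat(EG A[error U (¬error ∧ busy)]) = {Ack, Hold, Store}, add states in Sat(error ∨ busy) with every successor in Z. Already a fixed point.
Sat(A[(error ∨ busy) U EG A[error U (¬error ∧ busy)]]) = {Ack, Hold, Store}

{Ack, Hold, Store}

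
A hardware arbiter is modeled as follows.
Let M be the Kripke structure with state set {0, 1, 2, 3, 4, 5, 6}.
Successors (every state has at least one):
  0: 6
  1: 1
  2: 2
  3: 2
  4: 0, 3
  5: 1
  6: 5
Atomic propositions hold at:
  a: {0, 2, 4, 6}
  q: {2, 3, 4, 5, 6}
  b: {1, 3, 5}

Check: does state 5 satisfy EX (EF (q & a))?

Sat(q & a) = {2, 4, 6}
EF (q & a): least fixpoint, start Z0 = {2, 4, 6}, add states with some successor in Z. Z1 = {0, 2, 3, 4, 6}; fixed.
Sat(EF (q & a)) = {0, 2, 3, 4, 6}
Sat(EX (EF (q & a))) = {s : some successor in {0, 2, 3, 4, 6}} = {0, 2, 3, 4}
5 ∉ Sat(EX (EF (q & a))) = {0, 2, 3, 4}, so the formula does not hold at 5.

No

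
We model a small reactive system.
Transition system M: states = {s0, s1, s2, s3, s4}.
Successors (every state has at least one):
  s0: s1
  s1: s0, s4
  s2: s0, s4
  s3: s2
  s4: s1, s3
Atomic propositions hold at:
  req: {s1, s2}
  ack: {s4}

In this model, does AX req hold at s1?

No

Sat(AX req) = {s : every successor in {s1, s2}} = {s0, s3}
s1 ∉ Sat(AX req) = {s0, s3}, so the formula does not hold at s1.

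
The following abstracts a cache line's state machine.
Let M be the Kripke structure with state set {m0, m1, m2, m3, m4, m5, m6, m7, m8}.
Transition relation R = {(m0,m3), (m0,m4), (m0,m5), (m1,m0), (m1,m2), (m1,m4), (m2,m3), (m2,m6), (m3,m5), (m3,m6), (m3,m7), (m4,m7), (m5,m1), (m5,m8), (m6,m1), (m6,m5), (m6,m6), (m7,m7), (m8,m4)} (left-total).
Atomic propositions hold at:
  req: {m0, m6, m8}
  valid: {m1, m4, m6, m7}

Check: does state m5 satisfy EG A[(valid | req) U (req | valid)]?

Sat(valid | req) = {m0, m1, m4, m6, m7, m8}
Sat(req | valid) = {m0, m1, m4, m6, m7, m8}
A[(valid | req) U (req | valid)]: least fixpoint, start Z0 = Sat((req | valid)) = {m0, m1, m4, m6, m7, m8}, add states in Sat(valid | req) with every successor in Z. Already a fixed point.
Sat(A[(valid | req) U (req | valid)]) = {m0, m1, m4, m6, m7, m8}
EG A[(valid | req) U (req | valid)]: greatest fixpoint, start Z0 = {m0, m1, m4, m6, m7, m8}, keep only states in Sat with some successor in Z. Already a fixed point.
Sat(EG A[(valid | req) U (req | valid)]) = {m0, m1, m4, m6, m7, m8}
m5 ∉ Sat(EG A[(valid | req) U (req | valid)]) = {m0, m1, m4, m6, m7, m8}, so the formula does not hold at m5.

No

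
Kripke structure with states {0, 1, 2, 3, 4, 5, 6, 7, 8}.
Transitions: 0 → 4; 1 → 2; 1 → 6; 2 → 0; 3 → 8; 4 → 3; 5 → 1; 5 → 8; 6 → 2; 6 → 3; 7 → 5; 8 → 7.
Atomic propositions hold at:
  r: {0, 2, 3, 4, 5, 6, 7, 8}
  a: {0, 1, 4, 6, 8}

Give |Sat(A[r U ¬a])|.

Sat(¬a) = {2, 3, 5, 7}
A[r U ¬a]: least fixpoint, start Z0 = Sat(¬a) = {2, 3, 5, 7}, add states in Sat(r) with every successor in Z. Z1 = {2, 3, 4, 5, 6, 7, 8}; Z2 = {0, 2, 3, 4, 5, 6, 7, 8}; fixed.
Sat(A[r U ¬a]) = {0, 2, 3, 4, 5, 6, 7, 8}
|Sat(A[r U ¬a])| = |{0, 2, 3, 4, 5, 6, 7, 8}| = 8.

8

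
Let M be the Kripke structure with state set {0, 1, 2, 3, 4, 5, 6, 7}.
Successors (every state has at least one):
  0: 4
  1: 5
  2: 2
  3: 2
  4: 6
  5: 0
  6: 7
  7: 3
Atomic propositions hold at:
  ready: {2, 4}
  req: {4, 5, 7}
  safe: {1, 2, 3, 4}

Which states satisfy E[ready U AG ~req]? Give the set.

{2, 3}

Sat(~req) = {0, 1, 2, 3, 6}
AG ~req: greatest fixpoint, start Z0 = {0, 1, 2, 3, 6}, keep only states in Sat with every successor in Z. Z1 = {2, 3}; fixed.
Sat(AG ~req) = {2, 3}
E[ready U AG ~req]: least fixpoint, start Z0 = Sat(AG ~req) = {2, 3}, add states in Sat(ready) with some successor in Z. Already a fixed point.
Sat(E[ready U AG ~req]) = {2, 3}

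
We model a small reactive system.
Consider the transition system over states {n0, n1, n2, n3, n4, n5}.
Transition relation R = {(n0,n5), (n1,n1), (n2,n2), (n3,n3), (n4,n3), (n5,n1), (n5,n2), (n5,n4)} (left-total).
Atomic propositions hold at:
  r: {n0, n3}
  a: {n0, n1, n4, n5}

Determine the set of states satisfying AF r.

AF r: least fixpoint, start Z0 = {n0, n3}, add states with every successor in Z. Z1 = {n0, n3, n4}; fixed.
Sat(AF r) = {n0, n3, n4}

{n0, n3, n4}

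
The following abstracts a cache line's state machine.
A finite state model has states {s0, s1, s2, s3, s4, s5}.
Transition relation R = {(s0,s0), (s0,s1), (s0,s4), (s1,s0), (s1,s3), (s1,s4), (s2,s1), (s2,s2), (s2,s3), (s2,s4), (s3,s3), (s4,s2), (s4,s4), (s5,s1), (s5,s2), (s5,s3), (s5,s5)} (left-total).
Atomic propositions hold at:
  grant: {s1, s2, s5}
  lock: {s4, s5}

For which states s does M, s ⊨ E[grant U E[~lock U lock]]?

{s0, s1, s2, s4, s5}

Sat(~lock) = {s0, s1, s2, s3}
E[~lock U lock]: least fixpoint, start Z0 = Sat(lock) = {s4, s5}, add states in Sat(~lock) with some successor in Z. Z1 = {s0, s1, s2, s4, s5}; fixed.
Sat(E[~lock U lock]) = {s0, s1, s2, s4, s5}
E[grant U E[~lock U lock]]: least fixpoint, start Z0 = Sat(E[~lock U lock]) = {s0, s1, s2, s4, s5}, add states in Sat(grant) with some successor in Z. Already a fixed point.
Sat(E[grant U E[~lock U lock]]) = {s0, s1, s2, s4, s5}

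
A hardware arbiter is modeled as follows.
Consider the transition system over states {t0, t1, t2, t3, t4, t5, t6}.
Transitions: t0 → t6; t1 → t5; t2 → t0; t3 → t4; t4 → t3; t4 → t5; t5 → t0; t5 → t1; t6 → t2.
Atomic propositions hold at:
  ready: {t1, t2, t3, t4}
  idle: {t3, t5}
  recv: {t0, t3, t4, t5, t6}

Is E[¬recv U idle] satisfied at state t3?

Yes

Sat(¬recv) = {t1, t2}
E[¬recv U idle]: least fixpoint, start Z0 = Sat(idle) = {t3, t5}, add states in Sat(¬recv) with some successor in Z. Z1 = {t1, t3, t5}; fixed.
Sat(E[¬recv U idle]) = {t1, t3, t5}
t3 ∈ Sat(E[¬recv U idle]) = {t1, t3, t5}, so the formula holds at t3.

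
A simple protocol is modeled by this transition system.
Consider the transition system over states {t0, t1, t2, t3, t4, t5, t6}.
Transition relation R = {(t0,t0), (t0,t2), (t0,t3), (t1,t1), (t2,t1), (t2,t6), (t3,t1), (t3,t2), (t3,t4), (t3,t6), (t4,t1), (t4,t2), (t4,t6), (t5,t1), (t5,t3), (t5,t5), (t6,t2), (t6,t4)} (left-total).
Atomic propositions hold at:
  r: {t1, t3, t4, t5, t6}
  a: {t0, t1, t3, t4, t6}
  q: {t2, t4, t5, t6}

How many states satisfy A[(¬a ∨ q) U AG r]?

Sat(¬a) = {t2, t5}
Sat(¬a ∨ q) = {t2, t4, t5, t6}
AG r: greatest fixpoint, start Z0 = {t1, t3, t4, t5, t6}, keep only states in Sat with every successor in Z. Z1 = {t1, t5}; Z2 = {t1}; fixed.
Sat(AG r) = {t1}
A[(¬a ∨ q) U AG r]: least fixpoint, start Z0 = Sat(AG r) = {t1}, add states in Sat(¬a ∨ q) with every successor in Z. Already a fixed point.
Sat(A[(¬a ∨ q) U AG r]) = {t1}
|Sat(A[(¬a ∨ q) U AG r])| = |{t1}| = 1.

1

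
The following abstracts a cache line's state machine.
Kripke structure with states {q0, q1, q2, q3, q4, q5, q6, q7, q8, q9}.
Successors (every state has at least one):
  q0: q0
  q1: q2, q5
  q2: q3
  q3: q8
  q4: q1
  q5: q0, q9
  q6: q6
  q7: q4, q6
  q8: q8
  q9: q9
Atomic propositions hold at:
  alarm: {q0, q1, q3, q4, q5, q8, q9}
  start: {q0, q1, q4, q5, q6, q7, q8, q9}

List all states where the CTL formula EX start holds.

Sat(EX start) = {s : some successor in {q0, q1, q4, q5, q6, q7, q8, q9}} = {q0, q1, q3, q4, q5, q6, q7, q8, q9}

{q0, q1, q3, q4, q5, q6, q7, q8, q9}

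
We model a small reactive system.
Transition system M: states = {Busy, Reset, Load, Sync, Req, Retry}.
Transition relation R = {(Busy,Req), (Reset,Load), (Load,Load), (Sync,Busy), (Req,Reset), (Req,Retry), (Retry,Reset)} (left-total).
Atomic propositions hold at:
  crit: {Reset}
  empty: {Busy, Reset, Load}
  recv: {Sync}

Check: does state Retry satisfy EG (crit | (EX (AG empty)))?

Yes

AG empty: greatest fixpoint, start Z0 = {Busy, Reset, Load}, keep only states in Sat with every successor in Z. Z1 = {Reset, Load}; fixed.
Sat(AG empty) = {Reset, Load}
Sat(EX (AG empty)) = {s : some successor in {Reset, Load}} = {Reset, Load, Req, Retry}
Sat(crit | (EX (AG empty))) = {Reset, Load, Req, Retry}
EG (crit | (EX (AG empty))): greatest fixpoint, start Z0 = {Reset, Load, Req, Retry}, keep only states in Sat with some successor in Z. Already a fixed point.
Sat(EG (crit | (EX (AG empty)))) = {Reset, Load, Req, Retry}
Retry ∈ Sat(EG (crit | (EX (AG empty)))) = {Reset, Load, Req, Retry}, so the formula holds at Retry.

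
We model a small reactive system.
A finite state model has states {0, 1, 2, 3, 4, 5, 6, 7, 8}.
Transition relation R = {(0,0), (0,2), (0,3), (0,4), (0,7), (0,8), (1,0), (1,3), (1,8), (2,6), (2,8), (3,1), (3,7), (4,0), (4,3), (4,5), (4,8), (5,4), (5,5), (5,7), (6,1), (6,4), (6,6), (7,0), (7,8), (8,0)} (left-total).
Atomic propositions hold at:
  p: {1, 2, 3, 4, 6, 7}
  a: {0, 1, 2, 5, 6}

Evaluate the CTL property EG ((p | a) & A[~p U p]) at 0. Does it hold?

No

Sat(p | a) = {0, 1, 2, 3, 4, 5, 6, 7}
Sat(~p) = {0, 5, 8}
A[~p U p]: least fixpoint, start Z0 = Sat(p) = {1, 2, 3, 4, 6, 7}, add states in Sat(~p) with every successor in Z. Already a fixed point.
Sat(A[~p U p]) = {1, 2, 3, 4, 6, 7}
Sat((p | a) & A[~p U p]) = {1, 2, 3, 4, 6, 7}
EG ((p | a) & A[~p U p]): greatest fixpoint, start Z0 = {1, 2, 3, 4, 6, 7}, keep only states in Sat with some successor in Z. Z1 = {1, 2, 3, 4, 6}; fixed.
Sat(EG ((p | a) & A[~p U p])) = {1, 2, 3, 4, 6}
0 ∉ Sat(EG ((p | a) & A[~p U p])) = {1, 2, 3, 4, 6}, so the formula does not hold at 0.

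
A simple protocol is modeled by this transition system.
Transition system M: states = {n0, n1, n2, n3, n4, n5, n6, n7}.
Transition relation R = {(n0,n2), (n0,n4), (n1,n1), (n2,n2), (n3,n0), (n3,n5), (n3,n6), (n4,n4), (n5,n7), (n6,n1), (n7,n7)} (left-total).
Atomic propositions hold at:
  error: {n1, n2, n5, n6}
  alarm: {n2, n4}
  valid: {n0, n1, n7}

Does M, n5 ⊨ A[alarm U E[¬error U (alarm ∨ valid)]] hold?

Sat(¬error) = {n0, n3, n4, n7}
Sat(alarm ∨ valid) = {n0, n1, n2, n4, n7}
E[¬error U (alarm ∨ valid)]: least fixpoint, start Z0 = Sat((alarm ∨ valid)) = {n0, n1, n2, n4, n7}, add states in Sat(¬error) with some successor in Z. Z1 = {n0, n1, n2, n3, n4, n7}; fixed.
Sat(E[¬error U (alarm ∨ valid)]) = {n0, n1, n2, n3, n4, n7}
A[alarm U E[¬error U (alarm ∨ valid)]]: least fixpoint, start Z0 = Sat(E[¬error U (alarm ∨ valid)]) = {n0, n1, n2, n3, n4, n7}, add states in Sat(alarm) with every successor in Z. Already a fixed point.
Sat(A[alarm U E[¬error U (alarm ∨ valid)]]) = {n0, n1, n2, n3, n4, n7}
n5 ∉ Sat(A[alarm U E[¬error U (alarm ∨ valid)]]) = {n0, n1, n2, n3, n4, n7}, so the formula does not hold at n5.

No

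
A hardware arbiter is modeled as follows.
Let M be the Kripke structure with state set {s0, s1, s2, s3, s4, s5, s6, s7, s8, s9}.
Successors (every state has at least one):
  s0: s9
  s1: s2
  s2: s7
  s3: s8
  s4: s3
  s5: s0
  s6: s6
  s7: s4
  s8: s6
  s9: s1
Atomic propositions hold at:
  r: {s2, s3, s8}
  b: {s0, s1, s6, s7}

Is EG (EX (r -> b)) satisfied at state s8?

Sat(r -> b) = {s0, s1, s4, s5, s6, s7, s9}
Sat(EX (r -> b)) = {s : some successor in {s0, s1, s4, s5, s6, s7, s9}} = {s0, s2, s5, s6, s7, s8, s9}
EG (EX (r -> b)): greatest fixpoint, start Z0 = {s0, s2, s5, s6, s7, s8, s9}, keep only states in Sat with some successor in Z. Z1 = {s0, s2, s5, s6, s8}; Z2 = {s5, s6, s8}; Z3 = {s6, s8}; fixed.
Sat(EG (EX (r -> b))) = {s6, s8}
s8 ∈ Sat(EG (EX (r -> b))) = {s6, s8}, so the formula holds at s8.

Yes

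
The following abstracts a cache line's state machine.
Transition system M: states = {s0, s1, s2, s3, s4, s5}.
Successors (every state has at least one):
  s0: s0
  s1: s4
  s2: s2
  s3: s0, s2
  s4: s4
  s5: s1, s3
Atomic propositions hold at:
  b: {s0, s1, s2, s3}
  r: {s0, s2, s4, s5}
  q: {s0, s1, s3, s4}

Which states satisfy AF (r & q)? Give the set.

Sat(r & q) = {s0, s4}
AF (r & q): least fixpoint, start Z0 = {s0, s4}, add states with every successor in Z. Z1 = {s0, s1, s4}; fixed.
Sat(AF (r & q)) = {s0, s1, s4}

{s0, s1, s4}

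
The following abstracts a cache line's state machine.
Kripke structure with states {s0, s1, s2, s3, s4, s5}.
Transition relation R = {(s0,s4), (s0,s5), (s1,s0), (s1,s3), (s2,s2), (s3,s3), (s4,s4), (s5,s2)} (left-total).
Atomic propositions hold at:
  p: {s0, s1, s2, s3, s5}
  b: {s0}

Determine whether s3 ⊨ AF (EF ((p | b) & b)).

Sat(p | b) = {s0, s1, s2, s3, s5}
Sat((p | b) & b) = {s0}
EF ((p | b) & b): least fixpoint, start Z0 = {s0}, add states with some successor in Z. Z1 = {s0, s1}; fixed.
Sat(EF ((p | b) & b)) = {s0, s1}
AF (EF ((p | b) & b)): least fixpoint, start Z0 = {s0, s1}, add states with every successor in Z. Already a fixed point.
Sat(AF (EF ((p | b) & b))) = {s0, s1}
s3 ∉ Sat(AF (EF ((p | b) & b))) = {s0, s1}, so the formula does not hold at s3.

No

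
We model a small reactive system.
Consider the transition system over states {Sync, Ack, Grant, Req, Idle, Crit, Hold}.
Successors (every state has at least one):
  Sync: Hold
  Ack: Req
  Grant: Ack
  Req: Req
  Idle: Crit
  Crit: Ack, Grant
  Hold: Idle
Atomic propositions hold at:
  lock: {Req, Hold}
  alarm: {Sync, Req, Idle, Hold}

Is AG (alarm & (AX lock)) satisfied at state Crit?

Sat(AX lock) = {s : every successor in {Req, Hold}} = {Sync, Ack, Req}
Sat(alarm & (AX lock)) = {Sync, Req}
AG (alarm & (AX lock)): greatest fixpoint, start Z0 = {Sync, Req}, keep only states in Sat with every successor in Z. Z1 = {Req}; fixed.
Sat(AG (alarm & (AX lock))) = {Req}
Crit ∉ Sat(AG (alarm & (AX lock))) = {Req}, so the formula does not hold at Crit.

No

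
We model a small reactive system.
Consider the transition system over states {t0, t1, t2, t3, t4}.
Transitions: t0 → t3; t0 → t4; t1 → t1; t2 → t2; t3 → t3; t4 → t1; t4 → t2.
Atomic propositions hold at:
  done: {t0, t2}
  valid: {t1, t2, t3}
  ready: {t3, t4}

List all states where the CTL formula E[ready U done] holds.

{t0, t2, t4}

E[ready U done]: least fixpoint, start Z0 = Sat(done) = {t0, t2}, add states in Sat(ready) with some successor in Z. Z1 = {t0, t2, t4}; fixed.
Sat(E[ready U done]) = {t0, t2, t4}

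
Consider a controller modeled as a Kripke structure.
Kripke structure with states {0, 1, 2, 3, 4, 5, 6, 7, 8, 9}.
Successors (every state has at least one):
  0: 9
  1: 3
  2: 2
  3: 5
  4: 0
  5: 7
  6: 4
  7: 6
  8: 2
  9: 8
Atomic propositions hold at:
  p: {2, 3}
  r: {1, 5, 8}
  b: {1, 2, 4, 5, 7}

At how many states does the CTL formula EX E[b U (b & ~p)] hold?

3

Sat(~p) = {0, 1, 4, 5, 6, 7, 8, 9}
Sat(b & ~p) = {1, 4, 5, 7}
E[b U (b & ~p)]: least fixpoint, start Z0 = Sat((b & ~p)) = {1, 4, 5, 7}, add states in Sat(b) with some successor in Z. Already a fixed point.
Sat(E[b U (b & ~p)]) = {1, 4, 5, 7}
Sat(EX E[b U (b & ~p)]) = {s : some successor in {1, 4, 5, 7}} = {3, 5, 6}
|Sat(EX E[b U (b & ~p)])| = |{3, 5, 6}| = 3.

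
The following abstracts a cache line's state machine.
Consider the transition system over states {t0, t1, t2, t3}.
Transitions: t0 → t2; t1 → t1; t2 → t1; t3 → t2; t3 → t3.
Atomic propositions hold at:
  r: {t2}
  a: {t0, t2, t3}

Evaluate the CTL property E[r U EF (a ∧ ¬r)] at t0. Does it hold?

Sat(¬r) = {t0, t1, t3}
Sat(a ∧ ¬r) = {t0, t3}
EF (a ∧ ¬r): least fixpoint, start Z0 = {t0, t3}, add states with some successor in Z. Already a fixed point.
Sat(EF (a ∧ ¬r)) = {t0, t3}
E[r U EF (a ∧ ¬r)]: least fixpoint, start Z0 = Sat(EF (a ∧ ¬r)) = {t0, t3}, add states in Sat(r) with some successor in Z. Already a fixed point.
Sat(E[r U EF (a ∧ ¬r)]) = {t0, t3}
t0 ∈ Sat(E[r U EF (a ∧ ¬r)]) = {t0, t3}, so the formula holds at t0.

Yes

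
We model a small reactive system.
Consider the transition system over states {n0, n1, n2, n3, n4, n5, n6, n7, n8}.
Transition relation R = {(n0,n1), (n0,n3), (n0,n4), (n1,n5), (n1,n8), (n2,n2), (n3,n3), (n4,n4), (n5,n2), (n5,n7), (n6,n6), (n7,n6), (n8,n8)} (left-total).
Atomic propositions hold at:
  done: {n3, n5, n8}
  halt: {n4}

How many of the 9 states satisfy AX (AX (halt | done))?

4

Sat(halt | done) = {n3, n4, n5, n8}
Sat(AX (halt | done)) = {s : every successor in {n3, n4, n5, n8}} = {n1, n3, n4, n8}
Sat(AX (AX (halt | done))) = {s : every successor in {n1, n3, n4, n8}} = {n0, n3, n4, n8}
|Sat(AX (AX (halt | done)))| = |{n0, n3, n4, n8}| = 4.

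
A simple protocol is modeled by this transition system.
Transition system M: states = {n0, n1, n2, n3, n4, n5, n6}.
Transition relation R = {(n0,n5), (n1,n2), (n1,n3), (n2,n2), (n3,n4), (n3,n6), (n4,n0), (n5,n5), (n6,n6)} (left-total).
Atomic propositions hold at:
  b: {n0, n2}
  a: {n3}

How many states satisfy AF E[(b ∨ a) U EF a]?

Sat(b ∨ a) = {n0, n2, n3}
EF a: least fixpoint, start Z0 = {n3}, add states with some successor in Z. Z1 = {n1, n3}; fixed.
Sat(EF a) = {n1, n3}
E[(b ∨ a) U EF a]: least fixpoint, start Z0 = Sat(EF a) = {n1, n3}, add states in Sat(b ∨ a) with some successor in Z. Already a fixed point.
Sat(E[(b ∨ a) U EF a]) = {n1, n3}
AF E[(b ∨ a) U EF a]: least fixpoint, start Z0 = {n1, n3}, add states with every successor in Z. Already a fixed point.
Sat(AF E[(b ∨ a) U EF a]) = {n1, n3}
|Sat(AF E[(b ∨ a) U EF a])| = |{n1, n3}| = 2.

2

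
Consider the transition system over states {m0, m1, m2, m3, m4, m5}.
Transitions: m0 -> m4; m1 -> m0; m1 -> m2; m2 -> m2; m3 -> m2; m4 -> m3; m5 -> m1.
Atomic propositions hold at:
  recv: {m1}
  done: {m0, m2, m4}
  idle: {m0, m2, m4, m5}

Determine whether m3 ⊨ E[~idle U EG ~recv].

Yes

Sat(~idle) = {m1, m3}
Sat(~recv) = {m0, m2, m3, m4, m5}
EG ~recv: greatest fixpoint, start Z0 = {m0, m2, m3, m4, m5}, keep only states in Sat with some successor in Z. Z1 = {m0, m2, m3, m4}; fixed.
Sat(EG ~recv) = {m0, m2, m3, m4}
E[~idle U EG ~recv]: least fixpoint, start Z0 = Sat(EG ~recv) = {m0, m2, m3, m4}, add states in Sat(~idle) with some successor in Z. Z1 = {m0, m1, m2, m3, m4}; fixed.
Sat(E[~idle U EG ~recv]) = {m0, m1, m2, m3, m4}
m3 ∈ Sat(E[~idle U EG ~recv]) = {m0, m1, m2, m3, m4}, so the formula holds at m3.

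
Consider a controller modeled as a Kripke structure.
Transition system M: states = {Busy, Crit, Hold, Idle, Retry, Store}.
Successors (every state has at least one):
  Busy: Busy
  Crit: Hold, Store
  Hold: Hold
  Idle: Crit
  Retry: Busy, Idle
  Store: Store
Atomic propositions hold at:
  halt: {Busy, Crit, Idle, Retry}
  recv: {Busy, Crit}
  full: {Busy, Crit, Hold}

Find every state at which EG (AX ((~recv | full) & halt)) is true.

Sat(~recv) = {Hold, Idle, Retry, Store}
Sat(~recv | full) = {Busy, Crit, Hold, Idle, Retry, Store}
Sat((~recv | full) & halt) = {Busy, Crit, Idle, Retry}
Sat(AX ((~recv | full) & halt)) = {s : every successor in {Busy, Crit, Idle, Retry}} = {Busy, Idle, Retry}
EG (AX ((~recv | full) & halt)): greatest fixpoint, start Z0 = {Busy, Idle, Retry}, keep only states in Sat with some successor in Z. Z1 = {Busy, Retry}; fixed.
Sat(EG (AX ((~recv | full) & halt))) = {Busy, Retry}

{Busy, Retry}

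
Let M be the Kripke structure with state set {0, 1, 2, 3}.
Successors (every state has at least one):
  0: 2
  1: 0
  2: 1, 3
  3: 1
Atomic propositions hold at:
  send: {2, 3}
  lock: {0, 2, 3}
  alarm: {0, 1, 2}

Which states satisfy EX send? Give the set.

{0, 2}

Sat(EX send) = {s : some successor in {2, 3}} = {0, 2}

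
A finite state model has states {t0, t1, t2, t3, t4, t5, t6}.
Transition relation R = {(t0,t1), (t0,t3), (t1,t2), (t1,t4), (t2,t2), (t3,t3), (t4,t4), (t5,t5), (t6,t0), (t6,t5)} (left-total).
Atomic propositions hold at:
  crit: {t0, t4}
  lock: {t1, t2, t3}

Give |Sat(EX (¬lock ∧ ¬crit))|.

Sat(¬lock) = {t0, t4, t5, t6}
Sat(¬crit) = {t1, t2, t3, t5, t6}
Sat(¬lock ∧ ¬crit) = {t5, t6}
Sat(EX (¬lock ∧ ¬crit)) = {s : some successor in {t5, t6}} = {t5, t6}
|Sat(EX (¬lock ∧ ¬crit))| = |{t5, t6}| = 2.

2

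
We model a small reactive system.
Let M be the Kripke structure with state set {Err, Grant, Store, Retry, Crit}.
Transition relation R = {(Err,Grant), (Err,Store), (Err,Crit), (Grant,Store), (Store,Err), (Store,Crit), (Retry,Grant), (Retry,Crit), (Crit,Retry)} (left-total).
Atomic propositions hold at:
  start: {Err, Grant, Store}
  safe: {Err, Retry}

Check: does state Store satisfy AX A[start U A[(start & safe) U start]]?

No

Sat(start & safe) = {Err}
A[(start & safe) U start]: least fixpoint, start Z0 = Sat(start) = {Err, Grant, Store}, add states in Sat(start & safe) with every successor in Z. Already a fixed point.
Sat(A[(start & safe) U start]) = {Err, Grant, Store}
A[start U A[(start & safe) U start]]: least fixpoint, start Z0 = Sat(A[(start & safe) U start]) = {Err, Grant, Store}, add states in Sat(start) with every successor in Z. Already a fixed point.
Sat(A[start U A[(start & safe) U start]]) = {Err, Grant, Store}
Sat(AX A[start U A[(start & safe) U start]]) = {s : every successor in {Err, Grant, Store}} = {Grant}
Store ∉ Sat(AX A[start U A[(start & safe) U start]]) = {Grant}, so the formula does not hold at Store.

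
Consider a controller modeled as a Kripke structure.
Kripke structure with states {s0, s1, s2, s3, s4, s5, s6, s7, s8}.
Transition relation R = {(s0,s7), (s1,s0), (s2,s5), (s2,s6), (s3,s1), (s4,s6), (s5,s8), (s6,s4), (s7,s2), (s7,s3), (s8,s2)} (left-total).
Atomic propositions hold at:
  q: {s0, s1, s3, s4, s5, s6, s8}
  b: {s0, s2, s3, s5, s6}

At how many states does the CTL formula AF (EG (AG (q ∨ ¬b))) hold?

Sat(¬b) = {s1, s4, s7, s8}
Sat(q ∨ ¬b) = {s0, s1, s3, s4, s5, s6, s7, s8}
AG (q ∨ ¬b): greatest fixpoint, start Z0 = {s0, s1, s3, s4, s5, s6, s7, s8}, keep only states in Sat with every successor in Z. Z1 = {s0, s1, s3, s4, s5, s6}; Z2 = {s1, s3, s4, s6}; Z3 = {s3, s4, s6}; Z4 = {s4, s6}; fixed.
Sat(AG (q ∨ ¬b)) = {s4, s6}
EG (AG (q ∨ ¬b)): greatest fixpoint, start Z0 = {s4, s6}, keep only states in Sat with some successor in Z. Already a fixed point.
Sat(EG (AG (q ∨ ¬b))) = {s4, s6}
AF (EG (AG (q ∨ ¬b))): least fixpoint, start Z0 = {s4, s6}, add states with every successor in Z. Already a fixed point.
Sat(AF (EG (AG (q ∨ ¬b)))) = {s4, s6}
|Sat(AF (EG (AG (q ∨ ¬b))))| = |{s4, s6}| = 2.

2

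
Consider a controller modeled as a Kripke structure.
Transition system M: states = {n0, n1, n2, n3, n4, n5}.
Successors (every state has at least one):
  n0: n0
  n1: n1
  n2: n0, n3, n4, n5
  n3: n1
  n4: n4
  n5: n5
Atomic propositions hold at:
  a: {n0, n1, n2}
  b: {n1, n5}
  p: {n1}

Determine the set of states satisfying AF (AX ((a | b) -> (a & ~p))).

{n0, n4}

Sat(a | b) = {n0, n1, n2, n5}
Sat(~p) = {n0, n2, n3, n4, n5}
Sat(a & ~p) = {n0, n2}
Sat((a | b) -> (a & ~p)) = {n0, n2, n3, n4}
Sat(AX ((a | b) -> (a & ~p))) = {s : every successor in {n0, n2, n3, n4}} = {n0, n4}
AF (AX ((a | b) -> (a & ~p))): least fixpoint, start Z0 = {n0, n4}, add states with every successor in Z. Already a fixed point.
Sat(AF (AX ((a | b) -> (a & ~p)))) = {n0, n4}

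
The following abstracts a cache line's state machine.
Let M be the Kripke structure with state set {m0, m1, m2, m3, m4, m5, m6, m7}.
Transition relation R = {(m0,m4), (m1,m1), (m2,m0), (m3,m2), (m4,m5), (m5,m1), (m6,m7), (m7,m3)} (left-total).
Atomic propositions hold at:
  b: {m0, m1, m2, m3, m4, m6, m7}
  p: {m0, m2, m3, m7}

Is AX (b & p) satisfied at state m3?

Yes

Sat(b & p) = {m0, m2, m3, m7}
Sat(AX (b & p)) = {s : every successor in {m0, m2, m3, m7}} = {m2, m3, m6, m7}
m3 ∈ Sat(AX (b & p)) = {m2, m3, m6, m7}, so the formula holds at m3.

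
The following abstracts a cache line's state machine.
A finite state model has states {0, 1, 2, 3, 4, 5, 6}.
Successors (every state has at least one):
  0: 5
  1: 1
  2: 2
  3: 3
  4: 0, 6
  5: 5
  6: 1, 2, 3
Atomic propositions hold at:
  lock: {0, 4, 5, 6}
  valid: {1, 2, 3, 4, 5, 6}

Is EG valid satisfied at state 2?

EG valid: greatest fixpoint, start Z0 = {1, 2, 3, 4, 5, 6}, keep only states in Sat with some successor in Z. Already a fixed point.
Sat(EG valid) = {1, 2, 3, 4, 5, 6}
2 ∈ Sat(EG valid) = {1, 2, 3, 4, 5, 6}, so the formula holds at 2.

Yes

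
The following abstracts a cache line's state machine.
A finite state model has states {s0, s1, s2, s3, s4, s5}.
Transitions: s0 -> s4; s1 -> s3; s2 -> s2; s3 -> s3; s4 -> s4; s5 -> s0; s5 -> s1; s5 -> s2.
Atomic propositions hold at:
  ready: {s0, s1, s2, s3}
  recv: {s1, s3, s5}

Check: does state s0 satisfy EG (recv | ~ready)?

Sat(~ready) = {s4, s5}
Sat(recv | ~ready) = {s1, s3, s4, s5}
EG (recv | ~ready): greatest fixpoint, start Z0 = {s1, s3, s4, s5}, keep only states in Sat with some successor in Z. Already a fixed point.
Sat(EG (recv | ~ready)) = {s1, s3, s4, s5}
s0 ∉ Sat(EG (recv | ~ready)) = {s1, s3, s4, s5}, so the formula does not hold at s0.

No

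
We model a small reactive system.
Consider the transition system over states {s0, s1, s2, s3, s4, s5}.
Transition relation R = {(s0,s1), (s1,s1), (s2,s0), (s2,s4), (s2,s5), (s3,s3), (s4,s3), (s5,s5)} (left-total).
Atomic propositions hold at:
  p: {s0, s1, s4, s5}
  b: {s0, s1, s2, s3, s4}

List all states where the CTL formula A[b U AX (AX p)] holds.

{s0, s1, s5}

Sat(AX p) = {s : every successor in {s0, s1, s4, s5}} = {s0, s1, s2, s5}
Sat(AX (AX p)) = {s : every successor in {s0, s1, s2, s5}} = {s0, s1, s5}
A[b U AX (AX p)]: least fixpoint, start Z0 = Sat(AX (AX p)) = {s0, s1, s5}, add states in Sat(b) with every successor in Z. Already a fixed point.
Sat(A[b U AX (AX p)]) = {s0, s1, s5}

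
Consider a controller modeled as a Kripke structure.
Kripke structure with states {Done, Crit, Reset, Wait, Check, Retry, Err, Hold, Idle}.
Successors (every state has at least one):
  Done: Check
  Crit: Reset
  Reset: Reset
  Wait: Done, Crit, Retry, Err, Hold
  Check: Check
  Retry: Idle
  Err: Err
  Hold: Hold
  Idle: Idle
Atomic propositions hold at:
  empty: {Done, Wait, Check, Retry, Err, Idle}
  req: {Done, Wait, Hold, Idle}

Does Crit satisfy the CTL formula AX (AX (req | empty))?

No

Sat(req | empty) = {Done, Wait, Check, Retry, Err, Hold, Idle}
Sat(AX (req | empty)) = {s : every successor in {Done, Wait, Check, Retry, Err, Hold, Idle}} = {Done, Check, Retry, Err, Hold, Idle}
Sat(AX (AX (req | empty))) = {s : every successor in {Done, Check, Retry, Err, Hold, Idle}} = {Done, Check, Retry, Err, Hold, Idle}
Crit ∉ Sat(AX (AX (req | empty))) = {Done, Check, Retry, Err, Hold, Idle}, so the formula does not hold at Crit.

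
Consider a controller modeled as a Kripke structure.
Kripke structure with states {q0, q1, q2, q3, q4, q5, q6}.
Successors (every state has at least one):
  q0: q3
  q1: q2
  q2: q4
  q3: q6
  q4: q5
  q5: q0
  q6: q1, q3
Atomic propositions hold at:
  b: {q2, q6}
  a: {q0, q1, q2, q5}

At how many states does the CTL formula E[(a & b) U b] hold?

Sat(a & b) = {q2}
E[(a & b) U b]: least fixpoint, start Z0 = Sat(b) = {q2, q6}, add states in Sat(a & b) with some successor in Z. Already a fixed point.
Sat(E[(a & b) U b]) = {q2, q6}
|Sat(E[(a & b) U b])| = |{q2, q6}| = 2.

2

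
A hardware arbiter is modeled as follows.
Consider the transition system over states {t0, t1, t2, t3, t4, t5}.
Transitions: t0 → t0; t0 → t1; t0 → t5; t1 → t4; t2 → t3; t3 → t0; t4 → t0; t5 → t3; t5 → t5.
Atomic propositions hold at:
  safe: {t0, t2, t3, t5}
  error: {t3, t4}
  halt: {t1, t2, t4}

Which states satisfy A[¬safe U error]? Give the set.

Sat(¬safe) = {t1, t4}
A[¬safe U error]: least fixpoint, start Z0 = Sat(error) = {t3, t4}, add states in Sat(¬safe) with every successor in Z. Z1 = {t1, t3, t4}; fixed.
Sat(A[¬safe U error]) = {t1, t3, t4}

{t1, t3, t4}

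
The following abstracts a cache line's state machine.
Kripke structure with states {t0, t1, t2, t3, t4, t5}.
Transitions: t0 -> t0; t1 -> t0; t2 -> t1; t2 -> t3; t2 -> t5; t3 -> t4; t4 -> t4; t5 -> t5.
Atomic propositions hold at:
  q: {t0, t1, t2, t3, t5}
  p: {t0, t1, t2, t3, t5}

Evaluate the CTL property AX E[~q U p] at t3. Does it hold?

No

Sat(~q) = {t4}
E[~q U p]: least fixpoint, start Z0 = Sat(p) = {t0, t1, t2, t3, t5}, add states in Sat(~q) with some successor in Z. Already a fixed point.
Sat(E[~q U p]) = {t0, t1, t2, t3, t5}
Sat(AX E[~q U p]) = {s : every successor in {t0, t1, t2, t3, t5}} = {t0, t1, t2, t5}
t3 ∉ Sat(AX E[~q U p]) = {t0, t1, t2, t5}, so the formula does not hold at t3.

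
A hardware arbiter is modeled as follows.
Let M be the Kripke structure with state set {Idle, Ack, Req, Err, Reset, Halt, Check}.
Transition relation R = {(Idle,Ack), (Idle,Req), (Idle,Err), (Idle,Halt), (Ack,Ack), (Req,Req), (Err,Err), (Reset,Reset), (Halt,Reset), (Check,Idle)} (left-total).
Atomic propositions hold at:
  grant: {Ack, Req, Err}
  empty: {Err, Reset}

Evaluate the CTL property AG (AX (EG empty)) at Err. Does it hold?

Yes

EG empty: greatest fixpoint, start Z0 = {Err, Reset}, keep only states in Sat with some successor in Z. Already a fixed point.
Sat(EG empty) = {Err, Reset}
Sat(AX (EG empty)) = {s : every successor in {Err, Reset}} = {Err, Reset, Halt}
AG (AX (EG empty)): greatest fixpoint, start Z0 = {Err, Reset, Halt}, keep only states in Sat with every successor in Z. Already a fixed point.
Sat(AG (AX (EG empty))) = {Err, Reset, Halt}
Err ∈ Sat(AG (AX (EG empty))) = {Err, Reset, Halt}, so the formula holds at Err.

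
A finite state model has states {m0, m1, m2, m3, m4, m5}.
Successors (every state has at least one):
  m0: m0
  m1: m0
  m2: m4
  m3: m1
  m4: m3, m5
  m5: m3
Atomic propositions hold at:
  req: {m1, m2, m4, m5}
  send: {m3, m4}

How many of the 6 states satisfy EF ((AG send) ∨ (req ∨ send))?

5

AG send: greatest fixpoint, start Z0 = {m3, m4}, keep only states in Sat with every successor in Z. Z1 = ∅; fixed.
Sat(AG send) = ∅
Sat(req ∨ send) = {m1, m2, m3, m4, m5}
Sat((AG send) ∨ (req ∨ send)) = {m1, m2, m3, m4, m5}
EF ((AG send) ∨ (req ∨ send)): least fixpoint, start Z0 = {m1, m2, m3, m4, m5}, add states with some successor in Z. Already a fixed point.
Sat(EF ((AG send) ∨ (req ∨ send))) = {m1, m2, m3, m4, m5}
|Sat(EF ((AG send) ∨ (req ∨ send)))| = |{m1, m2, m3, m4, m5}| = 5.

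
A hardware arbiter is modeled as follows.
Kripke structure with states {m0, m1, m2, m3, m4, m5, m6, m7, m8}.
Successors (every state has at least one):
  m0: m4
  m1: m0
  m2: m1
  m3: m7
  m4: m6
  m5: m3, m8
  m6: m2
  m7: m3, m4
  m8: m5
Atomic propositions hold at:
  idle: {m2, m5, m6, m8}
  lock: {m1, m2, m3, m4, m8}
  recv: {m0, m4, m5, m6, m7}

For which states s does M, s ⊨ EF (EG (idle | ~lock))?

{m5, m8}

Sat(~lock) = {m0, m5, m6, m7}
Sat(idle | ~lock) = {m0, m2, m5, m6, m7, m8}
EG (idle | ~lock): greatest fixpoint, start Z0 = {m0, m2, m5, m6, m7, m8}, keep only states in Sat with some successor in Z. Z1 = {m5, m6, m8}; Z2 = {m5, m8}; fixed.
Sat(EG (idle | ~lock)) = {m5, m8}
EF (EG (idle | ~lock)): least fixpoint, start Z0 = {m5, m8}, add states with some successor in Z. Already a fixed point.
Sat(EF (EG (idle | ~lock))) = {m5, m8}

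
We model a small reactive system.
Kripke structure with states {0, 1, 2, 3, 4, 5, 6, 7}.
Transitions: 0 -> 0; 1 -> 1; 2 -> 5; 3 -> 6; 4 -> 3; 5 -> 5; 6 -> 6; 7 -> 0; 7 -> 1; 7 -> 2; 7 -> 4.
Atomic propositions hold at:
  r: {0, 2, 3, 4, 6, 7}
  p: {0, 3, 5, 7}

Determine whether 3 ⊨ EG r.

EG r: greatest fixpoint, start Z0 = {0, 2, 3, 4, 6, 7}, keep only states in Sat with some successor in Z. Z1 = {0, 3, 4, 6, 7}; fixed.
Sat(EG r) = {0, 3, 4, 6, 7}
3 ∈ Sat(EG r) = {0, 3, 4, 6, 7}, so the formula holds at 3.

Yes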